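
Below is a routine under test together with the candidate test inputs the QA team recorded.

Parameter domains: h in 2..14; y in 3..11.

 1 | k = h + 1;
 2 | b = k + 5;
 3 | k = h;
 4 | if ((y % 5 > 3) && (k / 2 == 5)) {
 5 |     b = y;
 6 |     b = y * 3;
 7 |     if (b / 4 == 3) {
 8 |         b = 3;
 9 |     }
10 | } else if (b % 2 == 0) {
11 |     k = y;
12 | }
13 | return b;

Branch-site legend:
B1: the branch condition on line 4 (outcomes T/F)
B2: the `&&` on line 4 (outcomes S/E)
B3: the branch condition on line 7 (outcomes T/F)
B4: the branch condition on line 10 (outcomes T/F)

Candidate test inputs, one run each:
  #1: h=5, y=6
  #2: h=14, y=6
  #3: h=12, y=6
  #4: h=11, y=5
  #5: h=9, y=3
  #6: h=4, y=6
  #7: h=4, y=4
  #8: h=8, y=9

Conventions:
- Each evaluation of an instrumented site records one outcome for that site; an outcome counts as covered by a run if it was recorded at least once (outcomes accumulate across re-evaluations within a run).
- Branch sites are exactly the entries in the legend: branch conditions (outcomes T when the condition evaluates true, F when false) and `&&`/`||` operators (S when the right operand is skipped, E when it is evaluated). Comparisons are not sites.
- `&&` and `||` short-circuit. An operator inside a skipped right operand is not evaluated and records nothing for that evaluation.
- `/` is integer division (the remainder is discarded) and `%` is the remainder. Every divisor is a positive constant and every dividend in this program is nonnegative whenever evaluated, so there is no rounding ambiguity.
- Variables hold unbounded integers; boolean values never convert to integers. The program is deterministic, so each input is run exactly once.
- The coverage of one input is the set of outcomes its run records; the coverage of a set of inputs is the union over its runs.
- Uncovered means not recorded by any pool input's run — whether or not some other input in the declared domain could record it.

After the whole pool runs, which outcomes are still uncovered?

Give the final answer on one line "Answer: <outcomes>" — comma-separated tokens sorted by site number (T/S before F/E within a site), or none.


run #1 (h=5, y=6) records B1=F, B2=S, B4=F
run #2 (h=14, y=6) records B1=F, B2=S, B4=T
run #3 (h=12, y=6) records B1=F, B2=S, B4=T
run #4 (h=11, y=5) records B1=F, B2=S, B4=F
run #5 (h=9, y=3) records B1=F, B2=S, B4=F
run #6 (h=4, y=6) records B1=F, B2=S, B4=T
run #7 (h=4, y=4) records B1=F, B2=E, B4=T
run #8 (h=8, y=9) records B1=F, B2=E, B4=T
union over the pool: B1=F, B2=S, B2=E, B4=T, B4=F
uncovered (3 of 8): B1=T, B3=T, B3=F
Answer: B1=T, B3=T, B3=F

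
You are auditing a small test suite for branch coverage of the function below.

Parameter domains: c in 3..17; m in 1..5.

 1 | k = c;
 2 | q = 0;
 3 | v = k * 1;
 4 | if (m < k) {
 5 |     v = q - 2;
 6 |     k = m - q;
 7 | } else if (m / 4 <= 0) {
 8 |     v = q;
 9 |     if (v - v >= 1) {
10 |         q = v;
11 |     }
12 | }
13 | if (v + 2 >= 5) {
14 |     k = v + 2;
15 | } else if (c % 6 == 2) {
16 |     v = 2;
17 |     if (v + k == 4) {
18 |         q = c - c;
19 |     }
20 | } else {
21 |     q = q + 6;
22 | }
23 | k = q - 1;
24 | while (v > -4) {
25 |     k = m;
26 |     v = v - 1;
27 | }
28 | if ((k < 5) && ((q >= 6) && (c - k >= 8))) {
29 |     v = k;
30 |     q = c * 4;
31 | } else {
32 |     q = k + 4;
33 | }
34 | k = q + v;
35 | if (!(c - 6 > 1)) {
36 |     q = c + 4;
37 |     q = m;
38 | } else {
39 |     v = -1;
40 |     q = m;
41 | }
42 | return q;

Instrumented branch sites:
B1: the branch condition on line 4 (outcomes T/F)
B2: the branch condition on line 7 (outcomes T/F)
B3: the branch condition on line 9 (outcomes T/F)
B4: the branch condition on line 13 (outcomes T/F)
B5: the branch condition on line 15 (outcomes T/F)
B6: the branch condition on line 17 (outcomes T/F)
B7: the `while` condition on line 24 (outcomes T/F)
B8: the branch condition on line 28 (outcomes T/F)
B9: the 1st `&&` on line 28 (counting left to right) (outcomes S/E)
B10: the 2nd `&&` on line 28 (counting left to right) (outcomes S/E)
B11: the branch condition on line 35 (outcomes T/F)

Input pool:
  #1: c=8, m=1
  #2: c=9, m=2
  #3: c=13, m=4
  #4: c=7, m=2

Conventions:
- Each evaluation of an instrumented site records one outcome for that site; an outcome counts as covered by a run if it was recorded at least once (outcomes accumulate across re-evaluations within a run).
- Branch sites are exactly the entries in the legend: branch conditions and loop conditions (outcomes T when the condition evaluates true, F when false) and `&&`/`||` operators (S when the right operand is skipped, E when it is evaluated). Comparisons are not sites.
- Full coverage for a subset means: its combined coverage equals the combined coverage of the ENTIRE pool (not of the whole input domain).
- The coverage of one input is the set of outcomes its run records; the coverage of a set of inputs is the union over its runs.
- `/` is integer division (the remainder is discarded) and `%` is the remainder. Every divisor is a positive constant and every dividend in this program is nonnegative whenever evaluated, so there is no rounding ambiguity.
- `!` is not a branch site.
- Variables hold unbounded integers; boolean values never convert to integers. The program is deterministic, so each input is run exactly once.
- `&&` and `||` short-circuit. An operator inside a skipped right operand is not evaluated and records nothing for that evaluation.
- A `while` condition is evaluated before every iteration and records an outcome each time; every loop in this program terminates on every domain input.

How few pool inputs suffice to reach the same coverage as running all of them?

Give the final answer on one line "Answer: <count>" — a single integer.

input #1 (c=8, m=1): events B1->T, B4->F, B5->T, B6->F, B7->T, B7->T, B7->T, B7->T, B7->T, B7->T, B7->F, B9->E, B10->S, B8->F, ...; covers B1=T, B4=F, B5=T, B6=F, B7=T, B7=F, B8=F, B9=E, B10=S, B11=F
input #2 (c=9, m=2): events B1->T, B4->F, B5->F, B7->T, B7->T, B7->F, B9->E, B10->E, B8->F, B11->F; covers B1=T, B4=F, B5=F, B7=T, B7=F, B8=F, B9=E, B10=E, B11=F
input #3 (c=13, m=4): events B1->T, B4->F, B5->F, B7->T, B7->T, B7->F, B9->E, B10->E, B8->T, B11->F; covers B1=T, B4=F, B5=F, B7=T, B7=F, B8=T, B9=E, B10=E, B11=F
input #4 (c=7, m=2): events B1->T, B4->F, B5->F, B7->T, B7->T, B7->F, B9->E, B10->E, B8->F, B11->T; covers B1=T, B4=F, B5=F, B7=T, B7=F, B8=F, B9=E, B10=E, B11=T
the full pool covers 14 outcomes: B1=T, B4=F, B5=T, B5=F, B6=F, B7=T, B7=F, B8=T, B8=F, B9=E, B10=S, B10=E, B11=T, B11=F
no size-1 subset reaches all 14 outcomes (best union: 10/14)
no size-2 subset reaches all 14 outcomes (best union: 13/14)
the canonical winner is {1, 3, 4}: size 3, full 14-outcome coverage, earliest index list among size-3 covers

Answer: 3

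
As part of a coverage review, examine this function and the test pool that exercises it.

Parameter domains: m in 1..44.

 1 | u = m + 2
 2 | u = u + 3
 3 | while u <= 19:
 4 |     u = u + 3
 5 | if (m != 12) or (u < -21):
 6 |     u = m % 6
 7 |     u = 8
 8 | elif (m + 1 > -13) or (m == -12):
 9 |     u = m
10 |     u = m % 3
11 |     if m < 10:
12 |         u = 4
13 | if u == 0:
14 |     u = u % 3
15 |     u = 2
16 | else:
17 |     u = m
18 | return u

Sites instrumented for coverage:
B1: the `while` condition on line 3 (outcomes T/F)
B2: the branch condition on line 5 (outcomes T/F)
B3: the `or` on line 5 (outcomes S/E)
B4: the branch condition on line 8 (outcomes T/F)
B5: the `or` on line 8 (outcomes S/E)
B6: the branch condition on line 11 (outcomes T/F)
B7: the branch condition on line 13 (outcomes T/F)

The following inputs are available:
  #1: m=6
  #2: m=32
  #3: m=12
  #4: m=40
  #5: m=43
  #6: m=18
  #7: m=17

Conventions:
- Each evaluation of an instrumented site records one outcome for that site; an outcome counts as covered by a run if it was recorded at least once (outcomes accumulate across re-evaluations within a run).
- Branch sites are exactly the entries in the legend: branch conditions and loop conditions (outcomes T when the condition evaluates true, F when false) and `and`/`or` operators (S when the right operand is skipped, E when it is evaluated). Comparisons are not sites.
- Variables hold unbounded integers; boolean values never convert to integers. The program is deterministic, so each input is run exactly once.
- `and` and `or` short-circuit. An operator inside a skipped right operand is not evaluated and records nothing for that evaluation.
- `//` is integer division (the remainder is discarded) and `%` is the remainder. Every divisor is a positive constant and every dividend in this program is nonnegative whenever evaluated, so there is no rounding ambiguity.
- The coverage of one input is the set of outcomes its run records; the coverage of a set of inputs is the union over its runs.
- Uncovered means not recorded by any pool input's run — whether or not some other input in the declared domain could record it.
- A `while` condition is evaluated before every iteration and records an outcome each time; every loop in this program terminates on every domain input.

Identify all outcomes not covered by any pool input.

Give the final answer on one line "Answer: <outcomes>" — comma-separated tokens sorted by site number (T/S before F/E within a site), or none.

input #1, m=6: outcomes B1=T, B1=F, B2=T, B3=S, B7=F
input #2, m=32: outcomes B1=F, B2=T, B3=S, B7=F
input #3, m=12: outcomes B1=T, B1=F, B2=F, B3=E, B4=T, B5=S, B6=F, B7=T
input #4, m=40: outcomes B1=F, B2=T, B3=S, B7=F
input #5, m=43: outcomes B1=F, B2=T, B3=S, B7=F
input #6, m=18: outcomes B1=F, B2=T, B3=S, B7=F
input #7, m=17: outcomes B1=F, B2=T, B3=S, B7=F
union over the pool: B1=T, B1=F, B2=T, B2=F, B3=S, B3=E, B4=T, B5=S, B6=F, B7=T, B7=F
uncovered (3 of 14): B4=F, B5=E, B6=T

Answer: B4=F, B5=E, B6=T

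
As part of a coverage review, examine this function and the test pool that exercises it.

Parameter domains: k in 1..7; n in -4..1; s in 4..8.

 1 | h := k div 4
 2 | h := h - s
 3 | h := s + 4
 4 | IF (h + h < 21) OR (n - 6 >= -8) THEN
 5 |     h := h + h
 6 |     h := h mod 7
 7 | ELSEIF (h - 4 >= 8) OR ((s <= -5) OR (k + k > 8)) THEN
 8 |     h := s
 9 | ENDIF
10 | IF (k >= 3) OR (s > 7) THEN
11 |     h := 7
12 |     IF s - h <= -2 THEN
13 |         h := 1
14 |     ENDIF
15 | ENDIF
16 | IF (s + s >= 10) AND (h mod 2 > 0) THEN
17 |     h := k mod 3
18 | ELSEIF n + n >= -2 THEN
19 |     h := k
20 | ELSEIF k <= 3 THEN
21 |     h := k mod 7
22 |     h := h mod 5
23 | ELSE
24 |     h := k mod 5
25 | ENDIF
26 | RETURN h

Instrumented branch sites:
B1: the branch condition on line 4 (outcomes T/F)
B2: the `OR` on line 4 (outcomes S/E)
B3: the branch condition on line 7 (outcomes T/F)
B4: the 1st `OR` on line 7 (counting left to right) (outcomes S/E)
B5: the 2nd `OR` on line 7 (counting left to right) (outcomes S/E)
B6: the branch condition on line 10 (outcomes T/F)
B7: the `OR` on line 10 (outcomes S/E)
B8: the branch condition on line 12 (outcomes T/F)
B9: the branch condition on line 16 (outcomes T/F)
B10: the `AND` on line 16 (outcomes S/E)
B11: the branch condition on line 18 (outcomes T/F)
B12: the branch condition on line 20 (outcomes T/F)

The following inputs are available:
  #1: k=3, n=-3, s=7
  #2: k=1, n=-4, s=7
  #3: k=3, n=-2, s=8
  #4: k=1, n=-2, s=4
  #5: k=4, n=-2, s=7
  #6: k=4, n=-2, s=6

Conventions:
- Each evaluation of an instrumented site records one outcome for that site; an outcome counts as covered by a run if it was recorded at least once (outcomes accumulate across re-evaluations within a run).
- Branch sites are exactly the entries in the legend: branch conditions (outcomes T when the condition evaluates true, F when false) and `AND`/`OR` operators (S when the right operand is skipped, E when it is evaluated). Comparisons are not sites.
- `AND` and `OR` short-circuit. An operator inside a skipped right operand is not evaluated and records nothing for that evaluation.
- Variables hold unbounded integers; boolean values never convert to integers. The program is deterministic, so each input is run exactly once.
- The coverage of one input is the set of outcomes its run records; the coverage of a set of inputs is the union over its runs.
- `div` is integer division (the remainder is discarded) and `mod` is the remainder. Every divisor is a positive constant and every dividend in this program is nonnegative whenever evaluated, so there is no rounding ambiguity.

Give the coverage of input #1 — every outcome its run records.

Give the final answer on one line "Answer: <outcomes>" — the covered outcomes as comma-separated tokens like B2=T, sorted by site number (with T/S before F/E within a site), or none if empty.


Running input #1 (k=3, n=-3, s=7), event by event:
  B2->E, B1->F, B4->E, B5->E, B3->F, B7->S, B6->T, B8->F, B10->E, B9->T
distinct outcomes covered: B1=F, B2=E, B3=F, B4=E, B5=E, B6=T, B7=S, B8=F, B9=T, B10=E
Answer: B1=F, B2=E, B3=F, B4=E, B5=E, B6=T, B7=S, B8=F, B9=T, B10=E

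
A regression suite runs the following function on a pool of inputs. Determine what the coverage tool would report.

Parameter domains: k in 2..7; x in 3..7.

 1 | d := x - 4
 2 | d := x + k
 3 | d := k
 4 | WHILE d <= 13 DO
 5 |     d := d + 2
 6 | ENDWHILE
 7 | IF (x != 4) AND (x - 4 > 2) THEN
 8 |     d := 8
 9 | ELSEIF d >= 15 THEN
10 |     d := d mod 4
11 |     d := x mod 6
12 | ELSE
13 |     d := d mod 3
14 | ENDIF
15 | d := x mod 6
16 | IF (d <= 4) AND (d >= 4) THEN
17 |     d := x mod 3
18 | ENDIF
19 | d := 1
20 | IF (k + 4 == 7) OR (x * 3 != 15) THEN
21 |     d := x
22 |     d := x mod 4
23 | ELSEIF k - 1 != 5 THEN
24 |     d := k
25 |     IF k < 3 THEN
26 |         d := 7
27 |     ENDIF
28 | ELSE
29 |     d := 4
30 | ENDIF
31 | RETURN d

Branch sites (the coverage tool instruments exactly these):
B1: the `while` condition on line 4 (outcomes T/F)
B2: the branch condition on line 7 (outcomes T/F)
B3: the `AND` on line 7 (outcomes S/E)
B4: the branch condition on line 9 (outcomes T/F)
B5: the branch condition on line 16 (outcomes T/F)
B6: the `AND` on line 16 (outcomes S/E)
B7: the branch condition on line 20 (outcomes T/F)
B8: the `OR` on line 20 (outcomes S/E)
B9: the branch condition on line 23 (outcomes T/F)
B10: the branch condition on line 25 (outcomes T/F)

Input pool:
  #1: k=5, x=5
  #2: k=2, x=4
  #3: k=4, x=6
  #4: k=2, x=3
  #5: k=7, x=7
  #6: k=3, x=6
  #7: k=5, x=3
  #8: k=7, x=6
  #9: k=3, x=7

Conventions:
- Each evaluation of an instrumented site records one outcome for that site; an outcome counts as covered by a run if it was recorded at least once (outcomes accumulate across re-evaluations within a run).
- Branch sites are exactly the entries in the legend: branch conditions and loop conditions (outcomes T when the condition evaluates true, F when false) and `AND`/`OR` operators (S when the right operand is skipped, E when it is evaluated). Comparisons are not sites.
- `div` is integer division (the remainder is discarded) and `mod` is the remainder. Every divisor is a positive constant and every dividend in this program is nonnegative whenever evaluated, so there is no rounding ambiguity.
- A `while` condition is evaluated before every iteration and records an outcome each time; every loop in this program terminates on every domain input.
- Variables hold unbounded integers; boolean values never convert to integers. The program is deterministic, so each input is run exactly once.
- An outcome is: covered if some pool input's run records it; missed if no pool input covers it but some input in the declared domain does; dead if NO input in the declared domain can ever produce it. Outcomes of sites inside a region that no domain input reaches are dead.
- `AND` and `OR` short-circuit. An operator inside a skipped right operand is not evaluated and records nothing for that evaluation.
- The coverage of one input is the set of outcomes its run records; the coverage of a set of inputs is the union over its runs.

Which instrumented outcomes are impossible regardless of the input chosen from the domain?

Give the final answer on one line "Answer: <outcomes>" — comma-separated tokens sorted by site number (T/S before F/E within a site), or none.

checking every outcome against all 30 domain inputs:
  reachable outcomes have witnesses, e.g. B1=T (e.g. k=2, x=3), B1=F (e.g. k=2, x=3), B2=T (e.g. k=2, x=7), B2=F (e.g. k=2, x=3)

Answer: none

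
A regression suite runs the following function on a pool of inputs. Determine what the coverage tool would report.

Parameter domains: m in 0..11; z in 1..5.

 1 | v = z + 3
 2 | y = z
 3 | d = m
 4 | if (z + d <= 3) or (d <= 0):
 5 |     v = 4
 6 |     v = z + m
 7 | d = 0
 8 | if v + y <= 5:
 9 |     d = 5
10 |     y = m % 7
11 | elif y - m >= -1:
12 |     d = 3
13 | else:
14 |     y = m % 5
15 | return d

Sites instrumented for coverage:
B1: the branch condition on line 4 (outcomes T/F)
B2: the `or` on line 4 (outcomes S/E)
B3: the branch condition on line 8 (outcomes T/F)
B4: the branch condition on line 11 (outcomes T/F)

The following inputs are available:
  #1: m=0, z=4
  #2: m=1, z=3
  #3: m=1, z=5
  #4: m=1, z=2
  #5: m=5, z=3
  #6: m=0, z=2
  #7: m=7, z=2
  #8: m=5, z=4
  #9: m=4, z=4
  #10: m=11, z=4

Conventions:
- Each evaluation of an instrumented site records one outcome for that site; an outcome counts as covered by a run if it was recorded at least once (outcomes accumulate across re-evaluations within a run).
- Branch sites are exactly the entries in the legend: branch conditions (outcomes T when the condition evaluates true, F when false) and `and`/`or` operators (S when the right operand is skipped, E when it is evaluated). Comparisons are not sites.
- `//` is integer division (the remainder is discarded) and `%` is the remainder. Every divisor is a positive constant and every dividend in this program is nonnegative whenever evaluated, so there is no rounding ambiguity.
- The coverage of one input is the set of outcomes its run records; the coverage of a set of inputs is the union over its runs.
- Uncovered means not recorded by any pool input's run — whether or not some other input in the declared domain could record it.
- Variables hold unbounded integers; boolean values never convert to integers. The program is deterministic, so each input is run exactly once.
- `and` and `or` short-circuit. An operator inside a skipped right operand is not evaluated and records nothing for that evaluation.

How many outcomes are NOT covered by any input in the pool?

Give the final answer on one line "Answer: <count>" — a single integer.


#1 (m=0, z=4) -> covered: B1=T, B2=E, B3=F, B4=T
#2 (m=1, z=3) -> covered: B1=F, B2=E, B3=F, B4=T
#3 (m=1, z=5) -> covered: B1=F, B2=E, B3=F, B4=T
#4 (m=1, z=2) -> covered: B1=T, B2=S, B3=T
#5 (m=5, z=3) -> covered: B1=F, B2=E, B3=F, B4=F
#6 (m=0, z=2) -> covered: B1=T, B2=S, B3=T
#7 (m=7, z=2) -> covered: B1=F, B2=E, B3=F, B4=F
#8 (m=5, z=4) -> covered: B1=F, B2=E, B3=F, B4=T
#9 (m=4, z=4) -> covered: B1=F, B2=E, B3=F, B4=T
#10 (m=11, z=4) -> covered: B1=F, B2=E, B3=F, B4=F
union over the pool: B1=T, B1=F, B2=S, B2=E, B3=T, B3=F, B4=T, B4=F
uncovered (0 of 8): none
Answer: 0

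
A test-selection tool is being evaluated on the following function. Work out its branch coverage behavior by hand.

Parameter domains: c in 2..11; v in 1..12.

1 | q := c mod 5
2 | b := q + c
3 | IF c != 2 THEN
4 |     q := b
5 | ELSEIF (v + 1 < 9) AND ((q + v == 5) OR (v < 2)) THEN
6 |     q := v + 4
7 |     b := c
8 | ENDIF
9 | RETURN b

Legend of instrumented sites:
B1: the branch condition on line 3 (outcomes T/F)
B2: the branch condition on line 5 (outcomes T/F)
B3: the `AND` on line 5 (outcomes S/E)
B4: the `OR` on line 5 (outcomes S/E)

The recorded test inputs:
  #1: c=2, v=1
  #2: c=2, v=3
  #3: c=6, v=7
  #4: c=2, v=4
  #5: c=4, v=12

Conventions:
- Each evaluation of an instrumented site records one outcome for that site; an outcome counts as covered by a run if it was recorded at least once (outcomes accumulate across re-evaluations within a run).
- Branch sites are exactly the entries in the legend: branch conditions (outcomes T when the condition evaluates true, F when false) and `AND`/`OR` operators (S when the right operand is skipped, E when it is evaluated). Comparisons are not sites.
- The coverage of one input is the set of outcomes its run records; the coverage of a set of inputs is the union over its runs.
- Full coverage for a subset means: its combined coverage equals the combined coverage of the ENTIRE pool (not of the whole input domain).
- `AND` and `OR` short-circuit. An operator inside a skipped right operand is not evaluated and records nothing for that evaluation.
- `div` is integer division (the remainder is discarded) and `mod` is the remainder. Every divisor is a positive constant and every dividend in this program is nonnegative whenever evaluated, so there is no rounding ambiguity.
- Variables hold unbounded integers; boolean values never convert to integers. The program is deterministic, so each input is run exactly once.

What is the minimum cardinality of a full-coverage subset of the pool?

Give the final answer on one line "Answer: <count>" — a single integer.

input #1, c=2, v=1: events B1->F, B3->E, B4->E, B2->T; outcomes B1=F, B2=T, B3=E, B4=E
input #2, c=2, v=3: events B1->F, B3->E, B4->S, B2->T; outcomes B1=F, B2=T, B3=E, B4=S
input #3, c=6, v=7: events B1->T; outcomes B1=T
input #4, c=2, v=4: events B1->F, B3->E, B4->E, B2->F; outcomes B1=F, B2=F, B3=E, B4=E
input #5, c=4, v=12: events B1->T; outcomes B1=T
union over all inputs: B1=T, B1=F, B2=T, B2=F, B3=E, B4=S, B4=E (7 outcomes)
size 1 is not enough: best union over all size-1 subsets is 4/7
size 2 is not enough: best union over all size-2 subsets is 6/7
the canonical winner is {2, 3, 4}: size 3, full 7-outcome coverage, earliest index list among size-3 covers

Answer: 3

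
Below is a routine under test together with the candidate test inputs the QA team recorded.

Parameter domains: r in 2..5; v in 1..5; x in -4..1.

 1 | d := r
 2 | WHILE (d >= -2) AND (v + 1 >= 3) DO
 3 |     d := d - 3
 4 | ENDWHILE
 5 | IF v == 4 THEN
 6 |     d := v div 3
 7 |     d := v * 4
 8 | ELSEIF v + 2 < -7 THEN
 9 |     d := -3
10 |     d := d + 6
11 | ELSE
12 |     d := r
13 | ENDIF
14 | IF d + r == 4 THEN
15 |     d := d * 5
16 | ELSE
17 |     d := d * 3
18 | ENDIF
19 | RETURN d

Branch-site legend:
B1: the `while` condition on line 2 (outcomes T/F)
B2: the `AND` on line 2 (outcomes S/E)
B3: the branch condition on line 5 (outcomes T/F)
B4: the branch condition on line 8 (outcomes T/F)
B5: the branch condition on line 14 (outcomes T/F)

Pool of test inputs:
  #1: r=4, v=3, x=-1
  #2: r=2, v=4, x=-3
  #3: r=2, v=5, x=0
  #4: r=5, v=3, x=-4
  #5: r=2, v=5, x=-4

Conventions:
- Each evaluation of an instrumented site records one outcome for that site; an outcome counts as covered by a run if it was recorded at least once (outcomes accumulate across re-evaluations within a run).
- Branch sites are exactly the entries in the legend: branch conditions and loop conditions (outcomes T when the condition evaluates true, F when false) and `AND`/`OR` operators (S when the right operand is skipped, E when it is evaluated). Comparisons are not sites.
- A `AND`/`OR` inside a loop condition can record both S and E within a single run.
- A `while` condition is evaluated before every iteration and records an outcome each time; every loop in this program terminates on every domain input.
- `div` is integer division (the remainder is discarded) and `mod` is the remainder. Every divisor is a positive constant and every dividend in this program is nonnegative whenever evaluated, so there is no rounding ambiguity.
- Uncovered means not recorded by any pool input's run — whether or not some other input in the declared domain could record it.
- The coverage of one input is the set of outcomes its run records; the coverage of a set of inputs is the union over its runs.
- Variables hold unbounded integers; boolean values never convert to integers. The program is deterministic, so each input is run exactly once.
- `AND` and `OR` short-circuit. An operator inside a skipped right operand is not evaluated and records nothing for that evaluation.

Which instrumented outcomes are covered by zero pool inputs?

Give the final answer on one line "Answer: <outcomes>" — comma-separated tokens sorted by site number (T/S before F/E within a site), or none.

#1 (r=4, v=3, x=-1) -> B2->E, B1->T, B2->E, B1->T, B2->E, B1->T, B2->S, B1->F, B3->F, B4->F, B5->F; covered: B1=T, B1=F, B2=S, B2=E, B3=F, B4=F, B5=F
#2 (r=2, v=4, x=-3) -> B2->E, B1->T, B2->E, B1->T, B2->S, B1->F, B3->T, B5->F; covered: B1=T, B1=F, B2=S, B2=E, B3=T, B5=F
#3 (r=2, v=5, x=0) -> B2->E, B1->T, B2->E, B1->T, B2->S, B1->F, B3->F, B4->F, B5->T; covered: B1=T, B1=F, B2=S, B2=E, B3=F, B4=F, B5=T
#4 (r=5, v=3, x=-4) -> B2->E, B1->T, B2->E, B1->T, B2->E, B1->T, B2->S, B1->F, B3->F, B4->F, B5->F; covered: B1=T, B1=F, B2=S, B2=E, B3=F, B4=F, B5=F
#5 (r=2, v=5, x=-4) -> B2->E, B1->T, B2->E, B1->T, B2->S, B1->F, B3->F, B4->F, B5->T; covered: B1=T, B1=F, B2=S, B2=E, B3=F, B4=F, B5=T
union over the pool: B1=T, B1=F, B2=S, B2=E, B3=T, B3=F, B4=F, B5=T, B5=F
uncovered (1 of 10): B4=T

Answer: B4=T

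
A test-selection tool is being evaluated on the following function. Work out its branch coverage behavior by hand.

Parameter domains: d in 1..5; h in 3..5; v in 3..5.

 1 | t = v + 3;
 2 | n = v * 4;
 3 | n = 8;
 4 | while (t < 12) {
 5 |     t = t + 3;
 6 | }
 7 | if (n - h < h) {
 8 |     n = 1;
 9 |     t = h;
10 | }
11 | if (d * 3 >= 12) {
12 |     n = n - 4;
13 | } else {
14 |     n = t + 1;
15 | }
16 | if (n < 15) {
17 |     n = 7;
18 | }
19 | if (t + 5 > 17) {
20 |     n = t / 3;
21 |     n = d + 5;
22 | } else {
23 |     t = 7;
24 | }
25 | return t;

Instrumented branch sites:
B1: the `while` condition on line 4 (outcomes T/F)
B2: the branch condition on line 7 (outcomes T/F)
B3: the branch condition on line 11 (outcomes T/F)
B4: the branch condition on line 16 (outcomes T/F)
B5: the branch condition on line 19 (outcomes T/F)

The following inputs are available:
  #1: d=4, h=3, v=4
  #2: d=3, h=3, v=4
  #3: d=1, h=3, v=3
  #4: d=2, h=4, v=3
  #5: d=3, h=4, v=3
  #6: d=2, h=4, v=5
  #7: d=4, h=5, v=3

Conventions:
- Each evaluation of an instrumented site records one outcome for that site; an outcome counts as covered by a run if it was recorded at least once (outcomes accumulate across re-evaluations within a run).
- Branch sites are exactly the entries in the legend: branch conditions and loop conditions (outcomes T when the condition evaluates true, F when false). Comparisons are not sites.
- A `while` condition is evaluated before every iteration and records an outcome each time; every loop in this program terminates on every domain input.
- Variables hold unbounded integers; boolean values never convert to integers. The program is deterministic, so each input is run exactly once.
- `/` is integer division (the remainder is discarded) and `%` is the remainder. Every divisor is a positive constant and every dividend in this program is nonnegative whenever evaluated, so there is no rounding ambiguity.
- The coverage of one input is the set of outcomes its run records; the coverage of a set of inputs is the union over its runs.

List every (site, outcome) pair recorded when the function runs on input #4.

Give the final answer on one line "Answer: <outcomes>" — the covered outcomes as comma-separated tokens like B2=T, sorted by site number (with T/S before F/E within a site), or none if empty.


Running input #4 (d=2, h=4, v=3), event by event:
  B1->T, B1->T, B1->F, B2->F, B3->F, B4->T, B5->F
as a set, this run covers: B1=T, B1=F, B2=F, B3=F, B4=T, B5=F
Answer: B1=T, B1=F, B2=F, B3=F, B4=T, B5=F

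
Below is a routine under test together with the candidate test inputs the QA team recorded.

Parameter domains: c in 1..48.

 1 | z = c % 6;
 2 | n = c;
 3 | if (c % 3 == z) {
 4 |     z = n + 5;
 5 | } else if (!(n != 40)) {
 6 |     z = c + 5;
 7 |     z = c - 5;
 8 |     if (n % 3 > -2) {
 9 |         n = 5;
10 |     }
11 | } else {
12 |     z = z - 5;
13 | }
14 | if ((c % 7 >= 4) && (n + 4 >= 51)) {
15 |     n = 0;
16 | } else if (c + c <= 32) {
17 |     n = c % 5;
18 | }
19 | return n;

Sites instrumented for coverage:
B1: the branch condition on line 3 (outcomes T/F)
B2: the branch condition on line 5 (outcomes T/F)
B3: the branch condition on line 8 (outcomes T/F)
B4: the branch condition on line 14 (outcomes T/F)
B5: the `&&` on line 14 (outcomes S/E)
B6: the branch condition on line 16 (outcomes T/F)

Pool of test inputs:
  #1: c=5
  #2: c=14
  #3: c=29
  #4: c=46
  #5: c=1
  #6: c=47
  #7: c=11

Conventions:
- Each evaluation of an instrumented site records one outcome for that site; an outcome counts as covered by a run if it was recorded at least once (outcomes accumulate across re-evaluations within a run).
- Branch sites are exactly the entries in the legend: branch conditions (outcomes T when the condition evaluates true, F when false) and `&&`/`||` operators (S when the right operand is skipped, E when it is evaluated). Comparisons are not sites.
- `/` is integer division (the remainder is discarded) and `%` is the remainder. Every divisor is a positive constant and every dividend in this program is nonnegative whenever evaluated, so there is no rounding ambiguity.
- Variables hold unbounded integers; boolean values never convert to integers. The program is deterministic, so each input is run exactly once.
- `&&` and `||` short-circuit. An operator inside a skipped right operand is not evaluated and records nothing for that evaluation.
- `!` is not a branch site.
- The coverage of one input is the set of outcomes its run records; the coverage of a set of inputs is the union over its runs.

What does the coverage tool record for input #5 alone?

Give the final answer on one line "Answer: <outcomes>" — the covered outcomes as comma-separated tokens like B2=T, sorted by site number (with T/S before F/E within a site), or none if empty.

Simulating input #5 (c=1) step by step:
  B1->T, B5->S, B4->F, B6->T
deduplicating events, the covered set is: B1=T, B4=F, B5=S, B6=T

Answer: B1=T, B4=F, B5=S, B6=T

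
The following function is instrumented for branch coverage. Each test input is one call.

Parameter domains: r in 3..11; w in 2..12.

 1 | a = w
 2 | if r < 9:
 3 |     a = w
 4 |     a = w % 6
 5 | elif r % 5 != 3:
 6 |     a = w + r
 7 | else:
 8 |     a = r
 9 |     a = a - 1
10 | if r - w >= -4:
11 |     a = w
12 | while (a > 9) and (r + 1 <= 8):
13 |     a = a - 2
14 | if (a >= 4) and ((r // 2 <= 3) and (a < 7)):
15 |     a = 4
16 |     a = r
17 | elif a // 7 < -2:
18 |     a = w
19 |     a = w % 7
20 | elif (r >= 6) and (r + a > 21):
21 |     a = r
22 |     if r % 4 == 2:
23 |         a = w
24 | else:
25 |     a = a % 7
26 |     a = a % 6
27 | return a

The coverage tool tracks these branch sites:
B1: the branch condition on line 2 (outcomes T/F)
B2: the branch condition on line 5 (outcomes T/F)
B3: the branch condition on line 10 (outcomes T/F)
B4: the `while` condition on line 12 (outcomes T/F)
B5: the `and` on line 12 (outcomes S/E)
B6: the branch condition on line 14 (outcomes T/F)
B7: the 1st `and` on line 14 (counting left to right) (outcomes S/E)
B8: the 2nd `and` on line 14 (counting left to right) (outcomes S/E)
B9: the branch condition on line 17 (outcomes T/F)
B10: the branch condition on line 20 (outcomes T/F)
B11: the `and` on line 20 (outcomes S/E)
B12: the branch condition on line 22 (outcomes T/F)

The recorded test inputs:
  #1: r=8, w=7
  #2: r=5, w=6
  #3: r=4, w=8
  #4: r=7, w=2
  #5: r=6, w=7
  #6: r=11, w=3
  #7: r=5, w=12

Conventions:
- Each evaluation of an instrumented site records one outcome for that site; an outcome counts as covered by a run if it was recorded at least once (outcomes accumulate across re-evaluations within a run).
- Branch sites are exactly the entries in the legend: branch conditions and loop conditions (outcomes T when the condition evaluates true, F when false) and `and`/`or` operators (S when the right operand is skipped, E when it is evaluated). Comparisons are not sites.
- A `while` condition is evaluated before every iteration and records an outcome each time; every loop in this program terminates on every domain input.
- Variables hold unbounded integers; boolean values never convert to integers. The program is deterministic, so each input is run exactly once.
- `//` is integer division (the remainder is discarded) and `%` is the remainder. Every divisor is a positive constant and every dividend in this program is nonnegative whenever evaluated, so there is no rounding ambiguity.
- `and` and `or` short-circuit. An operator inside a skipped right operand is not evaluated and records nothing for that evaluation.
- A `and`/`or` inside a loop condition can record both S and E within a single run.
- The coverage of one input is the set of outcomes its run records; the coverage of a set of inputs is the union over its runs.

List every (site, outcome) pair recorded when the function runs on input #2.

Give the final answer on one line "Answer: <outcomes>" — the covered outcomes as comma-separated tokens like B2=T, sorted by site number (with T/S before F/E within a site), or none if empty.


Tracing the run of input #2 (r=5, w=6):
  B1->T, B3->T, B5->S, B4->F, B7->E, B8->E, B6->T
as a set, this run covers: B1=T, B3=T, B4=F, B5=S, B6=T, B7=E, B8=E
Answer: B1=T, B3=T, B4=F, B5=S, B6=T, B7=E, B8=E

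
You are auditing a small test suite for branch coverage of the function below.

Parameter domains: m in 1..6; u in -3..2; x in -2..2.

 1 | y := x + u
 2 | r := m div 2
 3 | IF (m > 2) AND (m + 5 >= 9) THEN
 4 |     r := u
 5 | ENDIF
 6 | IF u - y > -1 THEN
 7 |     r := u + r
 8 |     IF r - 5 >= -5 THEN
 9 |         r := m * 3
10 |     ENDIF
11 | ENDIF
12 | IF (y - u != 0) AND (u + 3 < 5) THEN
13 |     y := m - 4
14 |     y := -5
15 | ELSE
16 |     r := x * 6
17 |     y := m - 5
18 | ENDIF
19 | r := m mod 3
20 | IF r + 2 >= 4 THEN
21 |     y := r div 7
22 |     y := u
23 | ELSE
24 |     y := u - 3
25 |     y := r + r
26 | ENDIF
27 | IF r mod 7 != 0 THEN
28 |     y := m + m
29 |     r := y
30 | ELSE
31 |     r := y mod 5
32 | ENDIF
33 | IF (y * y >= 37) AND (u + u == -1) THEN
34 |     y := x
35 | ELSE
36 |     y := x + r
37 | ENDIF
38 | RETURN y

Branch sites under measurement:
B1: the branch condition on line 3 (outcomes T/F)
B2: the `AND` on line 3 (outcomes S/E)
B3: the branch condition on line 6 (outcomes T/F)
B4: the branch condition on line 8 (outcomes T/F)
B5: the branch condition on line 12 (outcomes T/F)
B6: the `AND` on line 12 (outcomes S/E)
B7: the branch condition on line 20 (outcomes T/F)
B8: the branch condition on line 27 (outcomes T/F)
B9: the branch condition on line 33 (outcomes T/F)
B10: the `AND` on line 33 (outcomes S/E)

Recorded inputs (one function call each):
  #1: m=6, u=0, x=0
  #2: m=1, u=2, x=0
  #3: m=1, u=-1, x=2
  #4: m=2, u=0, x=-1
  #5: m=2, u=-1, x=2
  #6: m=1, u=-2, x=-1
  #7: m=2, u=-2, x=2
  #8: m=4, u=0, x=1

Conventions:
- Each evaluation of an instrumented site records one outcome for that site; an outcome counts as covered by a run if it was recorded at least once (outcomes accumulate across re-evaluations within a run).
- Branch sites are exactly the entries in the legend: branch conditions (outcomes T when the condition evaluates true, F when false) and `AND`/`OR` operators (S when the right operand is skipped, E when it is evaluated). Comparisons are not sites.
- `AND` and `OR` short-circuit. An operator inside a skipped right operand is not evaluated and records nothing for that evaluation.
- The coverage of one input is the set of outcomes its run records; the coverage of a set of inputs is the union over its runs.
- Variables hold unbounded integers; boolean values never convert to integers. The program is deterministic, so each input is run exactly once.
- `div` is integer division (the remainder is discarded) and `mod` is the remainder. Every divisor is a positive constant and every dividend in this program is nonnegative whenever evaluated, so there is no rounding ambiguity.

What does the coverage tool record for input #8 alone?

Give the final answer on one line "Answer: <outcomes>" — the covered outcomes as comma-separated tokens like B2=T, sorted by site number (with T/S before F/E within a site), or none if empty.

Tracing the run of input #8 (m=4, u=0, x=1):
  B2->E, B1->T, B3->F, B6->E, B5->T, B7->F, B8->T, B10->E, B9->F
distinct outcomes covered: B1=T, B2=E, B3=F, B5=T, B6=E, B7=F, B8=T, B9=F, B10=E

Answer: B1=T, B2=E, B3=F, B5=T, B6=E, B7=F, B8=T, B9=F, B10=E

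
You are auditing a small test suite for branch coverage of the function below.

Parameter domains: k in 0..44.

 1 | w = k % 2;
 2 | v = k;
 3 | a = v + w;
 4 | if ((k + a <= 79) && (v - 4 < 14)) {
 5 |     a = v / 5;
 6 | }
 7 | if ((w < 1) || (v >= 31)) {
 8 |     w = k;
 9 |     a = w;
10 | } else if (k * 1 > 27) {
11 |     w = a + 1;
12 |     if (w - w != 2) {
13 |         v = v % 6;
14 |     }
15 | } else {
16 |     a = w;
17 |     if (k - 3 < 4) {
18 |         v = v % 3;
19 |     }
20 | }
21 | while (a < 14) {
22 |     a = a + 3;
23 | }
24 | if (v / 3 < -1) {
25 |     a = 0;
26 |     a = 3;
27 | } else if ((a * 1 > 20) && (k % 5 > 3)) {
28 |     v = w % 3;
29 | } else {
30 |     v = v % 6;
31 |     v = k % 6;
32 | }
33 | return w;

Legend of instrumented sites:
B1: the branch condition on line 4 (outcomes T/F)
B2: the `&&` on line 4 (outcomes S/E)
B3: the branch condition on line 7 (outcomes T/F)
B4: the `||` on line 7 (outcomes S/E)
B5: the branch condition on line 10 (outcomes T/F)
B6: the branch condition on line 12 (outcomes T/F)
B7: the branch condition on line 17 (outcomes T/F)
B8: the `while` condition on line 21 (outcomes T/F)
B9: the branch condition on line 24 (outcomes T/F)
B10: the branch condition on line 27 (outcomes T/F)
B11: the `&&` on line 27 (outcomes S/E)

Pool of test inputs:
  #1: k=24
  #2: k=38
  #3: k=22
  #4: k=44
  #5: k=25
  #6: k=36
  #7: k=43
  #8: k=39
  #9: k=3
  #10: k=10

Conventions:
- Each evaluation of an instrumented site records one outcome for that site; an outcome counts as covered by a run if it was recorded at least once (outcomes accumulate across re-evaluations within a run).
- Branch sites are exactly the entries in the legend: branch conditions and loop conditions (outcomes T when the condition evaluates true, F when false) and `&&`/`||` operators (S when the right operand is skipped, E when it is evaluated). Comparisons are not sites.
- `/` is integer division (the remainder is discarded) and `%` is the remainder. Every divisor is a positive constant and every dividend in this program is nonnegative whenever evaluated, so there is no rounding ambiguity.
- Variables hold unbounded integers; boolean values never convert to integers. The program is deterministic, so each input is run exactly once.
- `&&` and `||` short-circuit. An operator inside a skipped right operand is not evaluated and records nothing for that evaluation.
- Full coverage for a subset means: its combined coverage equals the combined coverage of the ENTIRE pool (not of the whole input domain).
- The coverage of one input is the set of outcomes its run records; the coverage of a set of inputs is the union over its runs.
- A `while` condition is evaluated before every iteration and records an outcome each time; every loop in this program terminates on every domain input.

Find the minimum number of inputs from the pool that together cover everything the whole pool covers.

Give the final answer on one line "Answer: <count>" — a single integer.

test 1 (k=24) fires B2->E, B1->F, B4->S, B3->T, B8->F, B9->F, B11->E, B10->T; hits B1=F, B2=E, B3=T, B4=S, B8=F, B9=F, B10=T, B11=E
test 2 (k=38) fires B2->E, B1->F, B4->S, B3->T, B8->F, B9->F, B11->E, B10->F; hits B1=F, B2=E, B3=T, B4=S, B8=F, B9=F, B10=F, B11=E
test 3 (k=22) fires B2->E, B1->F, B4->S, B3->T, B8->F, B9->F, B11->E, B10->F; hits B1=F, B2=E, B3=T, B4=S, B8=F, B9=F, B10=F, B11=E
test 4 (k=44) fires B2->S, B1->F, B4->S, B3->T, B8->F, B9->F, B11->E, B10->T; hits B1=F, B2=S, B3=T, B4=S, B8=F, B9=F, B10=T, B11=E
test 5 (k=25) fires B2->E, B1->F, B4->E, B3->F, B5->F, B7->F, B8->T, B8->T, B8->T, B8->T, B8->T, B8->F, B9->F, B11->S, ...; hits B1=F, B2=E, B3=F, B4=E, B5=F, B7=F, B8=T, B8=F, B9=F, B10=F, B11=S
test 6 (k=36) fires B2->E, B1->F, B4->S, B3->T, B8->F, B9->F, B11->E, B10->F; hits B1=F, B2=E, B3=T, B4=S, B8=F, B9=F, B10=F, B11=E
test 7 (k=43) fires B2->S, B1->F, B4->E, B3->T, B8->F, B9->F, B11->E, B10->F; hits B1=F, B2=S, B3=T, B4=E, B8=F, B9=F, B10=F, B11=E
test 8 (k=39) fires B2->E, B1->F, B4->E, B3->T, B8->F, B9->F, B11->E, B10->T; hits B1=F, B2=E, B3=T, B4=E, B8=F, B9=F, B10=T, B11=E
test 9 (k=3) fires B2->E, B1->T, B4->E, B3->F, B5->F, B7->T, B8->T, B8->T, B8->T, B8->T, B8->T, B8->F, B9->F, B11->S, ...; hits B1=T, B2=E, B3=F, B4=E, B5=F, B7=T, B8=T, B8=F, B9=F, B10=F, B11=S
test 10 (k=10) fires B2->E, B1->T, B4->S, B3->T, B8->T, B8->T, B8->F, B9->F, B11->S, B10->F; hits B1=T, B2=E, B3=T, B4=S, B8=T, B8=F, B9=F, B10=F, B11=S
the full pool covers 18 outcomes: B1=T, B1=F, B2=S, B2=E, B3=T, B3=F, B4=S, B4=E, B5=F, B7=T, B7=F, B8=T, B8=F, B9=F, B10=T, B10=F, B11=S, B11=E
every size-1 subset falls short of the 18 outcomes (best: 11/18)
every size-2 subset falls short of the 18 outcomes (best: 17/18)
inputs {4, 5, 9} (size 3) cover everything; no size-3 subset with a lexicographically smaller index list covers all 18

Answer: 3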